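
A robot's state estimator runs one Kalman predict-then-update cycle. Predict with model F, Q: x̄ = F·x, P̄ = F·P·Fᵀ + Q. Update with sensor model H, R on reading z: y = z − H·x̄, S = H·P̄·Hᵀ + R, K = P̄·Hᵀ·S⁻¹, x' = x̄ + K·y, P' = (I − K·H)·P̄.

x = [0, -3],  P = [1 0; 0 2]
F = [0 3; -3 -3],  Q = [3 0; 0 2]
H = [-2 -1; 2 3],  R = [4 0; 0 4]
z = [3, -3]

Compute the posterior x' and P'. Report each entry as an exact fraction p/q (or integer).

x' = [-166/73, 152/219]
P' = [163/73 -392/219; -392/219 1198/657]

x̄ = F·x = [-9, 9]
P̄ = F·P·Fᵀ + Q = [21 -18; -18 29]
y = z − H·x̄ = [-6, -12]
S = H·P̄·Hᵀ + R = [45 -27; -27 133]
K = P̄·Hᵀ·S⁻¹ = [-293/438 -33/146; 577/1314 69/146]
x' = x̄ + K·y = [-166/73, 152/219]
P' = (I − K·H)·P̄ = [163/73 -392/219; -392/219 1198/657]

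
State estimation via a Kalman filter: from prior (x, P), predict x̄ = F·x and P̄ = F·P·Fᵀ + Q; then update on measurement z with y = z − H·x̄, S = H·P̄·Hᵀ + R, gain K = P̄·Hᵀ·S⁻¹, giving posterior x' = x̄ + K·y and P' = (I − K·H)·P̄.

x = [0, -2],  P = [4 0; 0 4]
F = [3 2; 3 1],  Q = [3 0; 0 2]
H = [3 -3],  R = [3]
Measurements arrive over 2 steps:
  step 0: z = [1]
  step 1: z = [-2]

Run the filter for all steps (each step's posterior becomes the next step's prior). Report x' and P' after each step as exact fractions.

step 0: x̄ = F·x = [-4, -2]
step 0: P̄ = F·P·Fᵀ + Q = [55 44; 44 42]
step 0: y = z − H·x̄ = [7]
step 0: S = H·P̄·Hᵀ + R = [84]
step 0: K = P̄·Hᵀ·S⁻¹ = [11/28; 1/14]
step 0: x' = x̄ + K·y = [-5/4, -3/2]
step 0: P' = (I − K·H)·P̄ = [1177/28 583/14; 583/14 291/7]
step 1: x̄ = F·x = [-27/4, -21/4]
step 1: P̄ = F·P·Fᵀ + Q = [29325/28 3345/4; 3345/4 2687/4]
step 1: y = z − H·x̄ = [5/2]
step 1: S = H·P̄·Hᵀ + R = [2955/7]
step 1: K = P̄·Hᵀ·S⁻¹ = [3/2; 2303/1970]
step 1: x' = x̄ + K·y = [-3, -917/394]
step 1: P' = (I − K·H)·P̄ = [195/2 96; 96 186817/1970]

step 0: x' = [-5/4, -3/2], P' = [1177/28 583/14; 583/14 291/7]
step 1: x' = [-3, -917/394], P' = [195/2 96; 96 186817/1970]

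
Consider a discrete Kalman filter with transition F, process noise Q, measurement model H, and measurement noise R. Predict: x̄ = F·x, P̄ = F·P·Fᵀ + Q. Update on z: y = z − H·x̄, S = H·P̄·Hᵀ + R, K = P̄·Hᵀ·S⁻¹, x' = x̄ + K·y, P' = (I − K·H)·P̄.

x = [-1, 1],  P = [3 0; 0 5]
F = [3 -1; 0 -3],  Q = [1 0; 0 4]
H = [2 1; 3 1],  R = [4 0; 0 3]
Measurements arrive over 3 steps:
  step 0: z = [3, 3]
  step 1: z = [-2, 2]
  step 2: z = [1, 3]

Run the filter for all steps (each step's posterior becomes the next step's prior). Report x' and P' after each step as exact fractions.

step 0: x' = [242/553, 975/553], P' = [10140/3871 -24876/3871; -24876/3871 67404/3871]
step 1: x' = [5744707/3791354, -32858201/9478385], P' = [1309463/1895677 -2630484/1895677; -2630484/1895677 40348248/9478385]
step 2: x' = [5158078173/5610286432, 39890769/5610286432], P' = [968964173/1402571608 -1950130575/1402571608; -1950130575/1402571608 5979967077/1402571608]

step 0: x̄ = F·x = [-4, -3]
step 0: P̄ = F·P·Fᵀ + Q = [33 15; 15 49]
step 0: y = z − H·x̄ = [14, 18]
step 0: S = H·P̄·Hᵀ + R = [245 322; 322 439]
step 0: K = P̄·Hᵀ·S⁻¹ = [-1149/3871 264/553; 4413/3871 -344/553]
step 0: x' = x̄ + K·y = [242/553, 975/553]
step 0: P' = (I − K·H)·P̄ = [10140/3871 -24876/3871; -24876/3871 67404/3871]
step 1: x̄ = F·x = [-249/553, -2925/553]
step 1: P̄ = F·P·Fᵀ + Q = [311791/3871 426096/3871; 426096/3871 622120/3871]
step 1: y = z − H·x̄ = [331/79, 4778/553]
step 1: S = H·P̄·Hᵀ + R = [73248/79 94354/79; 94354/79 5996428/3871]
step 1: K = P̄·Hᵀ·S⁻¹ = [-5779/3791354 61805/270811; 3510852/9478385 42428/1354055]
step 1: x' = x̄ + K·y = [5744707/3791354, -32858201/9478385]
step 1: P' = (I − K·H)·P̄ = [1309463/1895677 -2630484/1895677; -2630484/1895677 40348248/9478385]
step 2: x̄ = F·x = [151887007/18956770, 98574603/9478385]
step 2: P̄ = F·P·Fᵀ + Q = [187666988/9478385 239416524/9478385; 239416524/9478385 401047772/9478385]
step 2: y = z − H·x̄ = [-6885235/270811, -595939917/18956770]
step 2: S = H·P̄·Hᵀ + R = [61351296/270811 77832352/270811; 77832352/270811 3554984963/9478385]
step 2: K = P̄·Hᵀ·S⁻¹ = [-12202229/5610286432 39865081/175321451; 2079705927/5610286432 5398973/175321451]
step 2: x' = x̄ + K·y = [5158078173/5610286432, 39890769/5610286432]
step 2: P' = (I − K·H)·P̄ = [968964173/1402571608 -1950130575/1402571608; -1950130575/1402571608 5979967077/1402571608]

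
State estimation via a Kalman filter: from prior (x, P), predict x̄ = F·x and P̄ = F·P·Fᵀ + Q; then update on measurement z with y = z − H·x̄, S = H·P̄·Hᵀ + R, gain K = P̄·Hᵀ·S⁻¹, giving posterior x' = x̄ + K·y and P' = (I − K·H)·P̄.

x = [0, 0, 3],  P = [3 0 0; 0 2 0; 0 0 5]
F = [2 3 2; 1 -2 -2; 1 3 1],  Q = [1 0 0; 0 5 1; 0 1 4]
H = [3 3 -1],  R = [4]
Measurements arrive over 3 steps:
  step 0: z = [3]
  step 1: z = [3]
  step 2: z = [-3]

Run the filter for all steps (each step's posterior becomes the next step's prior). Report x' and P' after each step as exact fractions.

step 0: x' = [1764/253, -1230/253, 867/253], P' = [11222/253 -8546/253 7864/253; -8546/253 6804/253 -5418/253; 7864/253 -5418/253 7266/253]
step 1: x' = [-80153/102303, 6808/3789, -4244/102303], P' = [44755085/613818 -657419/11367 27415277/613818; -657419/11367 19701/421 -383888/11367; 27415277/613818 -383888/11367 20262155/613818]
step 2: x' = [10152979476/2480316971, -9141848064/2480316971, 10482266853/2480316971], P' = [137631263388/2480316971 -109431514292/2480316971 83513698432/2480316971; -109431514292/2480316971 89295380354/2480316971 -62278997194/2480316971; 83513698432/2480316971 -62278997194/2480316971 64747117802/2480316971]

step 0: x̄ = F·x = [6, -6, 3]
step 0: P̄ = F·P·Fᵀ + Q = [51 -26 34; -26 36 -18; 34 -18 30]
step 0: y = z − H·x̄ = [6]
step 0: S = H·P̄·Hᵀ + R = [253]
step 0: K = P̄·Hᵀ·S⁻¹ = [41/253; 48/253; 18/253]
step 0: x' = x̄ + K·y = [1764/253, -1230/253, 867/253]
step 0: P' = (I − K·H)·P̄ = [11222/253 -8546/253 7864/253; -8546/253 6804/253 -5418/253; 7864/253 -5418/253 7266/253]
step 1: x̄ = F·x = [1572/253, 2490/253, -1059/253]
step 1: P̄ = F·P·Fᵀ + Q = [30785/253 -446/253 3992/253; -446/253 28151/253 -16947/253; 3992/253 -16947/253 12680/253]
step 1: y = z − H·x̄ = [-12486/253]
step 1: S = H·P̄·Hᵀ + R = [613818/253]
step 1: K = P̄·Hᵀ·S⁻¹ = [87025/613818; 1853/11367; -51545/613818]
step 1: x' = x̄ + K·y = [-80153/102303, 6808/3789, -4244/102303]
step 1: P' = (I − K·H)·P̄ = [44755085/613818 -657419/11367 27415277/613818; -657419/11367 19701/421 -383888/11367; 27415277/613818 -383888/11367 20262155/613818]
step 2: x̄ = F·x = [382654/102303, -439297/102303, 467051/102303]
step 2: P̄ = F·P·Fᵀ + Q = [31877290/306909 12043397/306909 -3931546/306909; 12043397/306909 110270807/613818 -32288021/306909; -3931546/306909 -32288021/306909 21718060/306909]
step 2: y = z − H·x̄ = [330071/102303]
step 2: S = H·P̄·Hᵀ + R = [2480316971/613818]
step 2: K = P̄·Hᵀ·S⁻¹ = [271387214/2480316971; 467648845/2480316971; -260753522/2480316971]
step 2: x' = x̄ + K·y = [10152979476/2480316971, -9141848064/2480316971, 10482266853/2480316971]
step 2: P' = (I − K·H)·P̄ = [137631263388/2480316971 -109431514292/2480316971 83513698432/2480316971; -109431514292/2480316971 89295380354/2480316971 -62278997194/2480316971; 83513698432/2480316971 -62278997194/2480316971 64747117802/2480316971]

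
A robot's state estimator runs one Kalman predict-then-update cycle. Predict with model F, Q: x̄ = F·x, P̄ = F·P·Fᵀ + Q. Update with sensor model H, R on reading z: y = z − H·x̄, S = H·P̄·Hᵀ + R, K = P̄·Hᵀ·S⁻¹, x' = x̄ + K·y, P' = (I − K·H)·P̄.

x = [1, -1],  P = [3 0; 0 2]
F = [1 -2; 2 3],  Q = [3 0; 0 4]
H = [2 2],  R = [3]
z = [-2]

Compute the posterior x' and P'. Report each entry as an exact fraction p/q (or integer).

x' = [115/49, -23/7]
P' = [1802/147 -254/21; -254/21 38/3]

x̄ = F·x = [3, -1]
P̄ = F·P·Fᵀ + Q = [14 -6; -6 34]
y = z − H·x̄ = [-6]
S = H·P̄·Hᵀ + R = [147]
K = P̄·Hᵀ·S⁻¹ = [16/147; 8/21]
x' = x̄ + K·y = [115/49, -23/7]
P' = (I − K·H)·P̄ = [1802/147 -254/21; -254/21 38/3]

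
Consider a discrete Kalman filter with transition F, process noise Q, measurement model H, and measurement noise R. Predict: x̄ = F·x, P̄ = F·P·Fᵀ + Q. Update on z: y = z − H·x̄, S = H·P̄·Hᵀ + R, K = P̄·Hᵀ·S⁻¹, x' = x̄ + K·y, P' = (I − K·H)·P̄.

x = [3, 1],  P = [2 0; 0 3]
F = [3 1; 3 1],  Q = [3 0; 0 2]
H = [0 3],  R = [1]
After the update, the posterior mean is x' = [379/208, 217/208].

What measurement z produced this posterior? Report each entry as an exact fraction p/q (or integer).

x̄ = F·x = [10, 10]
P̄ = F·P·Fᵀ + Q = [24 21; 21 23]
S = H·P̄·Hᵀ + R = [208]
K = P̄·Hᵀ·S⁻¹ = [63/208; 69/208]
x' − x̄ = [-1701/208, -1863/208] = K·y
y = (KᵀK)⁻¹·Kᵀ·(x' − x̄) = [-27]
z = y + H·x̄ = [-27] + [30] = [3]

z = [3]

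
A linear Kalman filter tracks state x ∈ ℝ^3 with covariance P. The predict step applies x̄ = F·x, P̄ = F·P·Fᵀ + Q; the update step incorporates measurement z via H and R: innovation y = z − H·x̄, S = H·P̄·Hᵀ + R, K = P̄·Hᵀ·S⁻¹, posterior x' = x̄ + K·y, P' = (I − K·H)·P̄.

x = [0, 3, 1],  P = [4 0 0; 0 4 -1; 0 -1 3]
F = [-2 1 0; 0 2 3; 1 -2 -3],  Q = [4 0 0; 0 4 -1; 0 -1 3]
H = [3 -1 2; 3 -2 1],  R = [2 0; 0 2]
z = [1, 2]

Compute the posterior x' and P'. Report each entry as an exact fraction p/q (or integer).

x' = [11710/2171, 9561/2171, -11766/2171]
P' = [68675/4342 64475/4342 -72589/4342; 64475/4342 63671/4342 -65981/4342; -72589/4342 -65981/4342 79847/4342]

x̄ = F·x = [3, 9, -9]
P̄ = F·P·Fᵀ + Q = [24 5 -13; 5 35 -32; -13 -32 38]
y = z − H·x̄ = [19, 20]
S = H·P̄·Hᵀ + R = [347 360; 360 386]
K = P̄·Hᵀ·S⁻¹ = [-907/2171 2243/4342; -552/2171 51/4342; 1977/2171 -2979/4342]
x' = x̄ + K·y = [11710/2171, 9561/2171, -11766/2171]
P' = (I − K·H)·P̄ = [68675/4342 64475/4342 -72589/4342; 64475/4342 63671/4342 -65981/4342; -72589/4342 -65981/4342 79847/4342]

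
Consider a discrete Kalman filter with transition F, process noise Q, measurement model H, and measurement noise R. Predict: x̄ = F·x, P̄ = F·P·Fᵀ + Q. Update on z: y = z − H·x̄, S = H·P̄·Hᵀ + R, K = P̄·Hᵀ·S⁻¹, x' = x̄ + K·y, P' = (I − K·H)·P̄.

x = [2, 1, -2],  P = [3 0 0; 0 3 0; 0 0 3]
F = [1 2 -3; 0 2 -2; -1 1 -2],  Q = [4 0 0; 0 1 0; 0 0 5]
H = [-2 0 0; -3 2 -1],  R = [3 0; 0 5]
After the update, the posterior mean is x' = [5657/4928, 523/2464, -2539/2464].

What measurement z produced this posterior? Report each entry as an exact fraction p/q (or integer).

z = [-2, -2]

x̄ = F·x = [10, 6, 3]
P̄ = F·P·Fᵀ + Q = [46 30 21; 30 25 18; 21 18 23]
S = H·P̄·Hᵀ + R = [187 198; 198 236]
K = P̄·Hᵀ·S⁻¹ = [-1055/2464 -27/448; -669/1232 47/224; -3/1232 -47/224]
x' − x̄ = [-43623/4928, -14261/2464, -9931/2464] = K·y
y = (KᵀK)⁻¹·Kᵀ·(x' − x̄) = [18, 19]
z = y + H·x̄ = [18, 19] + [-20, -21] = [-2, -2]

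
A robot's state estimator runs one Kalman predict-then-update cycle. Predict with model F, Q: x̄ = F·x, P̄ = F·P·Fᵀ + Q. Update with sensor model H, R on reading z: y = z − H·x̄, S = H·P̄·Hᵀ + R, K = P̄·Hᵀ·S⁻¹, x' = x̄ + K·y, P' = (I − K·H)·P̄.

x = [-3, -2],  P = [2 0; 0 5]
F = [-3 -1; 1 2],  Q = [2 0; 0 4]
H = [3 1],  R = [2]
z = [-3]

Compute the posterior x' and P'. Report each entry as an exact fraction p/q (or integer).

x' = [16/157, -461/157]
P' = [444/157 -1214/157; -1214/157 3598/157]

x̄ = F·x = [11, -7]
P̄ = F·P·Fᵀ + Q = [25 -16; -16 26]
y = z − H·x̄ = [-29]
S = H·P̄·Hᵀ + R = [157]
K = P̄·Hᵀ·S⁻¹ = [59/157; -22/157]
x' = x̄ + K·y = [16/157, -461/157]
P' = (I − K·H)·P̄ = [444/157 -1214/157; -1214/157 3598/157]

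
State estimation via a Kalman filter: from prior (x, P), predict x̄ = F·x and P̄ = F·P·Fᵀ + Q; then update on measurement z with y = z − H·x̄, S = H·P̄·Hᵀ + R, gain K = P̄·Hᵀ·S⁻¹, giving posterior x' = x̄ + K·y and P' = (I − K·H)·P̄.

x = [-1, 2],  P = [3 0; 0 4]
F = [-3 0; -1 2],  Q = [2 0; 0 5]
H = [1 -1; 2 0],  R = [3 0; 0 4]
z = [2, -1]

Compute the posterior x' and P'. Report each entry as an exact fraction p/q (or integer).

x' = [-157/740, -1067/740]
P' = [351/370 321/370; 321/370 633/185]

x̄ = F·x = [3, 5]
P̄ = F·P·Fᵀ + Q = [29 9; 9 24]
y = z − H·x̄ = [4, -7]
S = H·P̄·Hᵀ + R = [38 40; 40 120]
K = P̄·Hᵀ·S⁻¹ = [1/37 351/740; -63/74 321/740]
x' = x̄ + K·y = [-157/740, -1067/740]
P' = (I − K·H)·P̄ = [351/370 321/370; 321/370 633/185]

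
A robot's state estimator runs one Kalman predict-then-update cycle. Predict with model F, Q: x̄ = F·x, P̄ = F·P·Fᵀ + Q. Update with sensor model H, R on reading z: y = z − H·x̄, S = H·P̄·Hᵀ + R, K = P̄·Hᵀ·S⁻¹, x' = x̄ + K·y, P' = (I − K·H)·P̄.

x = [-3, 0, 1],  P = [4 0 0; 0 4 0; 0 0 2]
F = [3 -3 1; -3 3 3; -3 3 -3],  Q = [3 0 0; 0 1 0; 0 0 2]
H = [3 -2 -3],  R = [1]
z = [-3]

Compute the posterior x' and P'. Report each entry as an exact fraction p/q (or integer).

x̄ = F·x = [-8, 12, 6]
P̄ = F·P·Fᵀ + Q = [77 -66 -78; -66 91 54; -78 54 92]
y = z − H·x̄ = [63]
S = H·P̄·Hᵀ + R = [4730]
K = P̄·Hᵀ·S⁻¹ = [597/4730; -271/2365; -309/2365]
x' = x̄ + K·y = [-229/4730, 11307/2365, -5277/2365]
P' = (I − K·H)·P̄ = [7801/4730 5697/2365 3/2365; 5697/2365 68333/2365 -39768/2365; 3/2365 -39768/2365 26618/2365]

x' = [-229/4730, 11307/2365, -5277/2365]
P' = [7801/4730 5697/2365 3/2365; 5697/2365 68333/2365 -39768/2365; 3/2365 -39768/2365 26618/2365]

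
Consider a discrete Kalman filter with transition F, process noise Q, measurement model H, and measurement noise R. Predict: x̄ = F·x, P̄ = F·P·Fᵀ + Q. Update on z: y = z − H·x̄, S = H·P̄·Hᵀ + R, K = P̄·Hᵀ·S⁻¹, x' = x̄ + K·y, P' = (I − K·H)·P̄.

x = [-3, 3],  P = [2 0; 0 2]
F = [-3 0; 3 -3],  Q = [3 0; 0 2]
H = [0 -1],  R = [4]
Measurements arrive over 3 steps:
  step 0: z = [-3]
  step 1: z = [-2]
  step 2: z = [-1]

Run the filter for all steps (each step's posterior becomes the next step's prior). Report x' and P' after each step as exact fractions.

step 0: x̄ = F·x = [9, -18]
step 0: P̄ = F·P·Fᵀ + Q = [21 -18; -18 38]
step 0: y = z − H·x̄ = [-21]
step 0: S = H·P̄·Hᵀ + R = [42]
step 0: K = P̄·Hᵀ·S⁻¹ = [3/7; -19/21]
step 0: x' = x̄ + K·y = [0, 1]
step 0: P' = (I − K·H)·P̄ = [93/7 -12/7; -12/7 76/21]
step 1: x̄ = F·x = [0, -3]
step 1: P̄ = F·P·Fᵀ + Q = [858/7 -135; -135 185]
step 1: y = z − H·x̄ = [-5]
step 1: S = H·P̄·Hᵀ + R = [189]
step 1: K = P̄·Hᵀ·S⁻¹ = [5/7; -185/189]
step 1: x' = x̄ + K·y = [-25/7, 358/189]
step 1: P' = (I − K·H)·P̄ = [183/7 -20/7; -20/7 740/189]
step 2: x̄ = F·x = [75/7, -1033/63]
step 2: P̄ = F·P·Fᵀ + Q = [1668/7 -261; -261 6803/21]
step 2: y = z − H·x̄ = [-1096/63]
step 2: S = H·P̄·Hᵀ + R = [6887/21]
step 2: K = P̄·Hᵀ·S⁻¹ = [5481/6887; -6803/6887]
step 2: x' = x̄ + K·y = [-150939/48209, 16277/20661]
step 2: P' = (I − K·H)·P̄ = [1473729/48209 -21924/6887; -21924/6887 27212/6887]

step 0: x' = [0, 1], P' = [93/7 -12/7; -12/7 76/21]
step 1: x' = [-25/7, 358/189], P' = [183/7 -20/7; -20/7 740/189]
step 2: x' = [-150939/48209, 16277/20661], P' = [1473729/48209 -21924/6887; -21924/6887 27212/6887]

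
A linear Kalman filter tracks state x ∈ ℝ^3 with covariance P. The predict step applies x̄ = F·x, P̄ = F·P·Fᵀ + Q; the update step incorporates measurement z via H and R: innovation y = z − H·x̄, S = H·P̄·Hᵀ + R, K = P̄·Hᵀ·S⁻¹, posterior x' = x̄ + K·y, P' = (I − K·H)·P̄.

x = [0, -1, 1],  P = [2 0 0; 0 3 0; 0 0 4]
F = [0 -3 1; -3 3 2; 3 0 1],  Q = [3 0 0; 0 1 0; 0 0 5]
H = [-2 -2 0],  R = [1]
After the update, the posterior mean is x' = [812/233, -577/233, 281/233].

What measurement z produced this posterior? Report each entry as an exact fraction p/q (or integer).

x̄ = F·x = [4, -1, 1]
P̄ = F·P·Fᵀ + Q = [34 -19 4; -19 62 -10; 4 -10 27]
S = H·P̄·Hᵀ + R = [233]
K = P̄·Hᵀ·S⁻¹ = [-30/233; -86/233; 12/233]
x' − x̄ = [-120/233, -344/233, 48/233] = K·y
y = (KᵀK)⁻¹·Kᵀ·(x' − x̄) = [4]
z = y + H·x̄ = [4] + [-6] = [-2]

z = [-2]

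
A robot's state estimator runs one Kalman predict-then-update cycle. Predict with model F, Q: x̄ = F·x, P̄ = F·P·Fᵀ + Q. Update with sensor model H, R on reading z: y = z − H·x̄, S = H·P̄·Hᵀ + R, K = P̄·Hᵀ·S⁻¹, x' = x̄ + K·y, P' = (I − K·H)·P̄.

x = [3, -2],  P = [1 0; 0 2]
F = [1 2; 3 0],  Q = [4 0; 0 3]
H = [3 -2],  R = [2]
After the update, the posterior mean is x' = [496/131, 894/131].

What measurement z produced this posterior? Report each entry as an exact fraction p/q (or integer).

x̄ = F·x = [-1, 9]
P̄ = F·P·Fᵀ + Q = [13 3; 3 12]
S = H·P̄·Hᵀ + R = [131]
K = P̄·Hᵀ·S⁻¹ = [33/131; -15/131]
x' − x̄ = [627/131, -285/131] = K·y
y = (KᵀK)⁻¹·Kᵀ·(x' − x̄) = [19]
z = y + H·x̄ = [19] + [-21] = [-2]

z = [-2]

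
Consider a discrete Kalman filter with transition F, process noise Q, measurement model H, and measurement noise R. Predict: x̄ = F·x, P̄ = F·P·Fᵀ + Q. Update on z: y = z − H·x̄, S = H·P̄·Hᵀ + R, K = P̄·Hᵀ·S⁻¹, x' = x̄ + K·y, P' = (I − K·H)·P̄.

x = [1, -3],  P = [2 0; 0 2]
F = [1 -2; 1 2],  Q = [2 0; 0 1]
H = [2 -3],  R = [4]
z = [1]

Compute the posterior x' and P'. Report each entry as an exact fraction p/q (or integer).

x̄ = F·x = [7, -5]
P̄ = F·P·Fᵀ + Q = [12 -6; -6 11]
y = z − H·x̄ = [-28]
S = H·P̄·Hᵀ + R = [223]
K = P̄·Hᵀ·S⁻¹ = [42/223; -45/223]
x' = x̄ + K·y = [385/223, 145/223]
P' = (I − K·H)·P̄ = [912/223 552/223; 552/223 428/223]

x' = [385/223, 145/223]
P' = [912/223 552/223; 552/223 428/223]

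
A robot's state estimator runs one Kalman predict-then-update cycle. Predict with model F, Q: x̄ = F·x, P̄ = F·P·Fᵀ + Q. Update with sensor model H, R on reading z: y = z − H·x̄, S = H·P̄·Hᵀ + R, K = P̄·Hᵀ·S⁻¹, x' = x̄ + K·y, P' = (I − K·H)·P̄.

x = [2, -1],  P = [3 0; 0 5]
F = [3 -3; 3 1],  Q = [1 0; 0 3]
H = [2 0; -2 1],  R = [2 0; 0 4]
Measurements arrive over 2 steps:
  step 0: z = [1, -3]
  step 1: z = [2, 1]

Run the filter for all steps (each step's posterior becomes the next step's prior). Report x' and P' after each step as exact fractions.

step 0: x̄ = F·x = [9, 5]
step 0: P̄ = F·P·Fᵀ + Q = [73 12; 12 35]
step 0: y = z − H·x̄ = [-17, 10]
step 0: S = H·P̄·Hᵀ + R = [294 -268; -268 283]
step 0: K = P̄·Hᵀ·S⁻¹ = [2703/5689 -134/5689; 4870/5689 4833/5689]
step 0: x' = x̄ + K·y = [3910/5689, -6015/5689]
step 0: P' = (I − K·H)·P̄ = [2703/5689 4870/5689; 4870/5689 29072/5689]
step 1: x̄ = F·x = [29775/5689, 5715/5689]
step 1: P̄ = F·P·Fᵀ + Q = [204004/5689 -92109/5689; -92109/5689 99686/5689]
step 1: y = z − H·x̄ = [-48172/5689, 59524/5689]
step 1: S = H·P̄·Hᵀ + R = [827394/5689 -1000234/5689; -1000234/5689 1306894/5689]
step 1: K = P̄·Hᵀ·S⁻¹ = [2899383/7105660 -500117/7105660; 1899149/3552830 2225319/3552830]
step 1: x' = x̄ + K·y = [1851511/1776415, 5385701/1776415]
step 1: P' = (I − K·H)·P̄ = [2899383/7105660 1899149/3552830; 1899149/3552830 6349787/1776415]

step 0: x' = [3910/5689, -6015/5689], P' = [2703/5689 4870/5689; 4870/5689 29072/5689]
step 1: x' = [1851511/1776415, 5385701/1776415], P' = [2899383/7105660 1899149/3552830; 1899149/3552830 6349787/1776415]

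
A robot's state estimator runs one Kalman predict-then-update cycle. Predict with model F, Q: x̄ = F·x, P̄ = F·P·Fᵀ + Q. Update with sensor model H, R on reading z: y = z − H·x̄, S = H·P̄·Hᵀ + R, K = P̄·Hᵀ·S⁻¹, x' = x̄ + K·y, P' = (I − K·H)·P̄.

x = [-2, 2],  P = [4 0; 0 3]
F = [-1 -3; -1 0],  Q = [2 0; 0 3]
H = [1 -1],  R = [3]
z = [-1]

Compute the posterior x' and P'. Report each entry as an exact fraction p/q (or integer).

x' = [1/7, 11/7]
P' = [314/35 227/35; 227/35 236/35]

x̄ = F·x = [-4, 2]
P̄ = F·P·Fᵀ + Q = [33 4; 4 7]
y = z − H·x̄ = [5]
S = H·P̄·Hᵀ + R = [35]
K = P̄·Hᵀ·S⁻¹ = [29/35; -3/35]
x' = x̄ + K·y = [1/7, 11/7]
P' = (I − K·H)·P̄ = [314/35 227/35; 227/35 236/35]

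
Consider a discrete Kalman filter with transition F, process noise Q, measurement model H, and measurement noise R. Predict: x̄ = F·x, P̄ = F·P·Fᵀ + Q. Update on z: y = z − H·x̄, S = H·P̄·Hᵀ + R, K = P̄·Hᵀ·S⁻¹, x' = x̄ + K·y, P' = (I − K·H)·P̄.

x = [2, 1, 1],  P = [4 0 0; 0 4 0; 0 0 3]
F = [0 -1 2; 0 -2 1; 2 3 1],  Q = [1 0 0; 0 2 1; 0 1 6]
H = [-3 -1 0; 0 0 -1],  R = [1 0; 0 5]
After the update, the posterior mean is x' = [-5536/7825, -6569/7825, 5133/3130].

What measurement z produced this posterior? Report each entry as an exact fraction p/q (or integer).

z = [3, -1]

x̄ = F·x = [1, -1, 8]
P̄ = F·P·Fᵀ + Q = [17 14 -6; 14 21 -20; -6 -20 61]
S = H·P̄·Hᵀ + R = [259 -38; -38 66]
K = P̄·Hᵀ·S⁻¹ = [-2031/7825 -458/7825; -1699/7825 1393/7825; 19/1565 -2871/3130]
x' − x̄ = [-13361/7825, 1256/7825, -19907/3130] = K·y
y = (KᵀK)⁻¹·Kᵀ·(x' − x̄) = [5, 7]
z = y + H·x̄ = [5, 7] + [-2, -8] = [3, -1]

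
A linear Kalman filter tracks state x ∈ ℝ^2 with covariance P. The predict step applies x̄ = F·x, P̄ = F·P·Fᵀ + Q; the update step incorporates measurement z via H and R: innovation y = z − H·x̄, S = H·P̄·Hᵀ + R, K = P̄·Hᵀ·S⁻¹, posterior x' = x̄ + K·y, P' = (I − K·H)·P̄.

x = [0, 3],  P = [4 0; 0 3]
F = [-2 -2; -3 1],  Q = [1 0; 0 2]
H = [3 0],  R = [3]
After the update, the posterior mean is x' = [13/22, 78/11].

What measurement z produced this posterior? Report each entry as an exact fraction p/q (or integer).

z = [2]

x̄ = F·x = [-6, 3]
P̄ = F·P·Fᵀ + Q = [29 18; 18 41]
S = H·P̄·Hᵀ + R = [264]
K = P̄·Hᵀ·S⁻¹ = [29/88; 9/44]
x' − x̄ = [145/22, 45/11] = K·y
y = (KᵀK)⁻¹·Kᵀ·(x' − x̄) = [20]
z = y + H·x̄ = [20] + [-18] = [2]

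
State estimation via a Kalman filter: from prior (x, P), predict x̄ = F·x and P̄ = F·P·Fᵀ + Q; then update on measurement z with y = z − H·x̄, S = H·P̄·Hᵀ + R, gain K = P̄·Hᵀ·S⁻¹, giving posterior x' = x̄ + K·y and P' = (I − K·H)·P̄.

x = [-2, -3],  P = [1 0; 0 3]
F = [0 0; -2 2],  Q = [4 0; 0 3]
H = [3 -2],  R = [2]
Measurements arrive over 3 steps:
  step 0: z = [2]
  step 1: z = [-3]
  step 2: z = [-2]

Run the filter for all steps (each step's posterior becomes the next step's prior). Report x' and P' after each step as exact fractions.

step 0: x' = [-4/19, -4/3], P' = [52/19 4; 4 19/3]
step 1: x' = [-2562/1913, -1187/1913], P' = [3548/1913 4980/1913; 4980/1913 7885/1913]
step 2: x' = [10044/59609, 75512/59609], P' = [100700/59609 139572/59609; 139572/59609 220989/59609]

step 0: x̄ = F·x = [0, -2]
step 0: P̄ = F·P·Fᵀ + Q = [4 0; 0 19]
step 0: y = z − H·x̄ = [-2]
step 0: S = H·P̄·Hᵀ + R = [114]
step 0: K = P̄·Hᵀ·S⁻¹ = [2/19; -1/3]
step 0: x' = x̄ + K·y = [-4/19, -4/3]
step 0: P' = (I − K·H)·P̄ = [52/19 4; 4 19/3]
step 1: x̄ = F·x = [0, -128/57]
step 1: P̄ = F·P·Fᵀ + Q = [4 0; 0 415/57]
step 1: y = z − H·x̄ = [-427/57]
step 1: S = H·P̄·Hᵀ + R = [3826/57]
step 1: K = P̄·Hᵀ·S⁻¹ = [342/1913; -415/1913]
step 1: x' = x̄ + K·y = [-2562/1913, -1187/1913]
step 1: P' = (I − K·H)·P̄ = [3548/1913 4980/1913; 4980/1913 7885/1913]
step 2: x̄ = F·x = [0, 2750/1913]
step 2: P̄ = F·P·Fᵀ + Q = [4 0; 0 11631/1913]
step 2: y = z − H·x̄ = [1674/1913]
step 2: S = H·P̄·Hᵀ + R = [119218/1913]
step 2: K = P̄·Hᵀ·S⁻¹ = [11478/59609; -11631/59609]
step 2: x' = x̄ + K·y = [10044/59609, 75512/59609]
step 2: P' = (I − K·H)·P̄ = [100700/59609 139572/59609; 139572/59609 220989/59609]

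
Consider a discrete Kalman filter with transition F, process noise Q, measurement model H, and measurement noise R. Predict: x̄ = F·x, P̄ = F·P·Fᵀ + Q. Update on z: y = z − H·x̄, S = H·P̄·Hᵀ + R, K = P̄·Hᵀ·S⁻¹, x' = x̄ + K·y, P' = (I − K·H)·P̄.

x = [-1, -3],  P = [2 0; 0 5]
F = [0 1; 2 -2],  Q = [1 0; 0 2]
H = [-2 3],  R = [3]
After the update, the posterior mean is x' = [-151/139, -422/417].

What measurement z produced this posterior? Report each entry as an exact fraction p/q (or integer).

z = [-1]

x̄ = F·x = [-3, 4]
P̄ = F·P·Fᵀ + Q = [6 -10; -10 30]
S = H·P̄·Hᵀ + R = [417]
K = P̄·Hᵀ·S⁻¹ = [-14/139; 110/417]
x' − x̄ = [266/139, -2090/417] = K·y
y = (KᵀK)⁻¹·Kᵀ·(x' − x̄) = [-19]
z = y + H·x̄ = [-19] + [18] = [-1]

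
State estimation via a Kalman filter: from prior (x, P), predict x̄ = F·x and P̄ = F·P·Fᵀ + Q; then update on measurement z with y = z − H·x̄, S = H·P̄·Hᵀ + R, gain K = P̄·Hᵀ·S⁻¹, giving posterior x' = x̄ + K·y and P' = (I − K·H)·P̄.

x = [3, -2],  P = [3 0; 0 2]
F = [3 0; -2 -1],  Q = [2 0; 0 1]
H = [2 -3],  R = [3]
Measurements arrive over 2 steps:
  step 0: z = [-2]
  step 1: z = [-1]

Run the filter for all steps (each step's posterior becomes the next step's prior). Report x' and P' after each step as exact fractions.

step 0: x' = [323/235, 356/235], P' = [543/235 306/235; 306/235 489/470]
step 1: x' = [-140993/214249, -32937/214249], P' = [286599/214249 144582/214249; 144582/214249 136345/214249]

step 0: x̄ = F·x = [9, -4]
step 0: P̄ = F·P·Fᵀ + Q = [29 -18; -18 15]
step 0: y = z − H·x̄ = [-32]
step 0: S = H·P̄·Hᵀ + R = [470]
step 0: K = P̄·Hᵀ·S⁻¹ = [56/235; -81/470]
step 0: x' = x̄ + K·y = [323/235, 356/235]
step 0: P' = (I − K·H)·P̄ = [543/235 306/235; 306/235 489/470]
step 1: x̄ = F·x = [969/235, -1002/235]
step 1: P̄ = F·P·Fᵀ + Q = [5357/235 -4176/235; -4176/235 7751/470]
step 1: y = z − H·x̄ = [-5179/235]
step 1: S = H·P̄·Hᵀ + R = [214249/470]
step 1: K = P̄·Hᵀ·S⁻¹ = [46484/214249; -39957/214249]
step 1: x' = x̄ + K·y = [-140993/214249, -32937/214249]
step 1: P' = (I − K·H)·P̄ = [286599/214249 144582/214249; 144582/214249 136345/214249]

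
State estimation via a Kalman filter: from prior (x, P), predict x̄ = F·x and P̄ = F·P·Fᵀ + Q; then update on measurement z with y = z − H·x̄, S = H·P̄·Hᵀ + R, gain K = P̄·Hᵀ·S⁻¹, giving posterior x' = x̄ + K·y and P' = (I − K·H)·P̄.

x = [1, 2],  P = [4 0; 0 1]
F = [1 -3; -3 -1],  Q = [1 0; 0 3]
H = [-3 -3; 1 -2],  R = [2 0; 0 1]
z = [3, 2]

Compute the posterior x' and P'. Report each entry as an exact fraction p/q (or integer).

x' = [-3517/39545, -39484/39545]
P' = [8171/39545 -2413/39545; -2413/39545 5349/39545]

x̄ = F·x = [-5, -5]
P̄ = F·P·Fᵀ + Q = [14 -9; -9 40]
y = z − H·x̄ = [-27, -3]
S = H·P̄·Hᵀ + R = [326 171; 171 211]
K = P̄·Hᵀ·S⁻¹ = [-8637/39545 12997/39545; -4404/39545 -13111/39545]
x' = x̄ + K·y = [-3517/39545, -39484/39545]
P' = (I − K·H)·P̄ = [8171/39545 -2413/39545; -2413/39545 5349/39545]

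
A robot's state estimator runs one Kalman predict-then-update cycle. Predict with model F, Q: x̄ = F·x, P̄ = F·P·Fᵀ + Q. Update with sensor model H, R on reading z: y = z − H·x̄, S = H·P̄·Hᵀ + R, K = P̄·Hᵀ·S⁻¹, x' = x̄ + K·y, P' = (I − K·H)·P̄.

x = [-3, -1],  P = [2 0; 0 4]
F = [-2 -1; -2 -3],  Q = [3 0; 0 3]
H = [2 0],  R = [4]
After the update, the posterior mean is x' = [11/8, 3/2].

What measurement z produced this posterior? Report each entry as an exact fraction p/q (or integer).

x̄ = F·x = [7, 9]
P̄ = F·P·Fᵀ + Q = [15 20; 20 47]
S = H·P̄·Hᵀ + R = [64]
K = P̄·Hᵀ·S⁻¹ = [15/32; 5/8]
x' − x̄ = [-45/8, -15/2] = K·y
y = (KᵀK)⁻¹·Kᵀ·(x' − x̄) = [-12]
z = y + H·x̄ = [-12] + [14] = [2]

z = [2]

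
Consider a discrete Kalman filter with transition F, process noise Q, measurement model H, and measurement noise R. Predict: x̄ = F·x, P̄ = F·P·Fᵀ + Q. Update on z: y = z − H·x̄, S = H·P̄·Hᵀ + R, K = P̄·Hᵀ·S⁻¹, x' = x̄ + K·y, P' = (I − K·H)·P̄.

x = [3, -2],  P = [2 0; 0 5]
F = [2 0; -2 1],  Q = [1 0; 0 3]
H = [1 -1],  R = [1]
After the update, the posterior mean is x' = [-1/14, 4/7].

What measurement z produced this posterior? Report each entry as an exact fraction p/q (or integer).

x̄ = F·x = [6, -8]
P̄ = F·P·Fᵀ + Q = [9 -8; -8 16]
S = H·P̄·Hᵀ + R = [42]
K = P̄·Hᵀ·S⁻¹ = [17/42; -4/7]
x' − x̄ = [-85/14, 60/7] = K·y
y = (KᵀK)⁻¹·Kᵀ·(x' − x̄) = [-15]
z = y + H·x̄ = [-15] + [14] = [-1]

z = [-1]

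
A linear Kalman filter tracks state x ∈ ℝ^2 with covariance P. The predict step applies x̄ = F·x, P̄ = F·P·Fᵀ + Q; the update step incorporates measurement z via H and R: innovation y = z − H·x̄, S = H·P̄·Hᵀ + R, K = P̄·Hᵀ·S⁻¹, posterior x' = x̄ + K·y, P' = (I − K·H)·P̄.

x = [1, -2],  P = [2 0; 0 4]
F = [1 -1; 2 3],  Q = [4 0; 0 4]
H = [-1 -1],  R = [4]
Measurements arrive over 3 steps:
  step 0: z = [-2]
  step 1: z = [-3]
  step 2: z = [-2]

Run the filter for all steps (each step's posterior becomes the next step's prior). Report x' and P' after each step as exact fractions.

step 0: x̄ = F·x = [3, -4]
step 0: P̄ = F·P·Fᵀ + Q = [10 -8; -8 48]
step 0: y = z − H·x̄ = [-3]
step 0: S = H·P̄·Hᵀ + R = [46]
step 0: K = P̄·Hᵀ·S⁻¹ = [-1/23; -20/23]
step 0: x' = x̄ + K·y = [72/23, -32/23]
step 0: P' = (I − K·H)·P̄ = [228/23 -224/23; -224/23 304/23]
step 1: x̄ = F·x = [104/23, 48/23]
step 1: P̄ = F·P·Fᵀ + Q = [1072/23 -680/23; -680/23 1052/23]
step 1: y = z − H·x̄ = [83/23]
step 1: S = H·P̄·Hᵀ + R = [856/23]
step 1: K = P̄·Hᵀ·S⁻¹ = [-49/107; -93/214]
step 1: x' = x̄ + K·y = [307/107, 111/214]
step 1: P' = (I − K·H)·P̄ = [4152/107 -3956/107; -3956/107 4142/107]
step 2: x̄ = F·x = [503/214, 1561/214]
step 2: P̄ = F·P·Fᵀ + Q = [16634/107 -8078/107; -8078/107 6842/107]
step 2: y = z − H·x̄ = [818/107]
step 2: S = H·P̄·Hᵀ + R = [7748/107]
step 2: K = P̄·Hᵀ·S⁻¹ = [-2139/1937; 309/1937]
step 2: x' = x̄ + K·y = [-23599/3874, 32983/3874]
step 2: P' = (I − K·H)·P̄ = [130082/1937 -121526/1937; -121526/1937 120290/1937]

step 0: x' = [72/23, -32/23], P' = [228/23 -224/23; -224/23 304/23]
step 1: x' = [307/107, 111/214], P' = [4152/107 -3956/107; -3956/107 4142/107]
step 2: x' = [-23599/3874, 32983/3874], P' = [130082/1937 -121526/1937; -121526/1937 120290/1937]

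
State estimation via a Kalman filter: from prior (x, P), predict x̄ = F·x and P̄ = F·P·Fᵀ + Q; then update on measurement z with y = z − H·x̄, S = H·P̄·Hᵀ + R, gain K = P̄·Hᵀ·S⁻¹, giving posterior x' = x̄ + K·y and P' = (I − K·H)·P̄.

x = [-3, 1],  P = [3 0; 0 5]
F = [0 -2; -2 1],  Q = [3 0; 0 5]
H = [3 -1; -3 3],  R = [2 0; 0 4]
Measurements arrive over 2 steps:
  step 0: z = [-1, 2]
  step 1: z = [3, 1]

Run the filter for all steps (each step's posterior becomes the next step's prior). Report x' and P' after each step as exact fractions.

step 0: x' = [273/2825, 109/113], P' = [4558/8475 242/339; 242/339 442/339]
step 1: x' = [520614/390883, 587243/390883], P' = [4561405/9381192 1949575/3127064; 1949575/3127064 3567471/3127064]

step 0: x̄ = F·x = [-2, 7]
step 0: P̄ = F·P·Fᵀ + Q = [23 -10; -10 22]
step 0: y = z − H·x̄ = [12, -25]
step 0: S = H·P̄·Hᵀ + R = [291 -393; -393 589]
step 0: K = P̄·Hᵀ·S⁻¹ = [3812/8475 373/2825; 142/339 50/113]
step 0: x' = x̄ + K·y = [273/2825, 109/113]
step 0: P' = (I − K·H)·P̄ = [4558/8475 242/339; 242/339 442/339]
step 1: x̄ = F·x = [-218/113, 2179/2825]
step 1: P̄ = F·P·Fᵀ + Q = [2785/339 28/113; 28/113 15819/2825]
step 1: y = z − H·x̄ = [27004/2825, -20062/2825]
step 1: S = H·P̄·Hᵀ + R = [226144/2825 -247932/2825; -247932/2825 349946/2825]
step 1: K = P̄·Hᵀ·S⁻¹ = [1305915/3127064 160915/1563532; 1140627/3127064 606711/1563532]
step 1: x' = x̄ + K·y = [520614/390883, 587243/390883]
step 1: P' = (I − K·H)·P̄ = [4561405/9381192 1949575/3127064; 1949575/3127064 3567471/3127064]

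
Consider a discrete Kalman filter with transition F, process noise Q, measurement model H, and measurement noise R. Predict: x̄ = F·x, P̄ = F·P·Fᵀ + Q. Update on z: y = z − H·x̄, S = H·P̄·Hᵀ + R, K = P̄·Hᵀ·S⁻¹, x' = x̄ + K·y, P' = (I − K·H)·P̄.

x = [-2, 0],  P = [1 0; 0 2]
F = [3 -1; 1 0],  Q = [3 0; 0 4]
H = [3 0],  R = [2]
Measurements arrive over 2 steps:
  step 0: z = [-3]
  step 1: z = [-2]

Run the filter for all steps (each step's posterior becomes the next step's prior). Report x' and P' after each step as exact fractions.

step 0: x̄ = F·x = [-6, -2]
step 0: P̄ = F·P·Fᵀ + Q = [14 3; 3 5]
step 0: y = z − H·x̄ = [15]
step 0: S = H·P̄·Hᵀ + R = [128]
step 0: K = P̄·Hᵀ·S⁻¹ = [21/64; 9/128]
step 0: x' = x̄ + K·y = [-69/64, -121/128]
step 0: P' = (I − K·H)·P̄ = [7/32 3/64; 3/64 559/128]
step 1: x̄ = F·x = [-293/128, -69/64]
step 1: P̄ = F·P·Fᵀ + Q = [1159/128 39/64; 39/64 135/32]
step 1: y = z − H·x̄ = [623/128]
step 1: S = H·P̄·Hᵀ + R = [10687/128]
step 1: K = P̄·Hᵀ·S⁻¹ = [3477/10687; 234/10687]
step 1: x' = x̄ + K·y = [-7540/10687, -10383/10687]
step 1: P' = (I − K·H)·P̄ = [2318/10687 156/10687; 156/10687 44658/10687]

step 0: x' = [-69/64, -121/128], P' = [7/32 3/64; 3/64 559/128]
step 1: x' = [-7540/10687, -10383/10687], P' = [2318/10687 156/10687; 156/10687 44658/10687]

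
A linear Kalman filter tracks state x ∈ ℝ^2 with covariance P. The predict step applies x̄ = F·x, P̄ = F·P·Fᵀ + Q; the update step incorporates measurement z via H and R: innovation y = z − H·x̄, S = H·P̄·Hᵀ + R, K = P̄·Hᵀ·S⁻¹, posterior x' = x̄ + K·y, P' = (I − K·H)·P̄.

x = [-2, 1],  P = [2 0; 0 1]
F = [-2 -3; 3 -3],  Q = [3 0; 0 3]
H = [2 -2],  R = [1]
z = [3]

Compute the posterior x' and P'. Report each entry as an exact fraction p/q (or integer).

x' = [-557/225, -301/75]
P' = [2384/225 787/75; 787/75 266/25]

x̄ = F·x = [1, -9]
P̄ = F·P·Fᵀ + Q = [20 -3; -3 30]
y = z − H·x̄ = [-17]
S = H·P̄·Hᵀ + R = [225]
K = P̄·Hᵀ·S⁻¹ = [46/225; -22/75]
x' = x̄ + K·y = [-557/225, -301/75]
P' = (I − K·H)·P̄ = [2384/225 787/75; 787/75 266/25]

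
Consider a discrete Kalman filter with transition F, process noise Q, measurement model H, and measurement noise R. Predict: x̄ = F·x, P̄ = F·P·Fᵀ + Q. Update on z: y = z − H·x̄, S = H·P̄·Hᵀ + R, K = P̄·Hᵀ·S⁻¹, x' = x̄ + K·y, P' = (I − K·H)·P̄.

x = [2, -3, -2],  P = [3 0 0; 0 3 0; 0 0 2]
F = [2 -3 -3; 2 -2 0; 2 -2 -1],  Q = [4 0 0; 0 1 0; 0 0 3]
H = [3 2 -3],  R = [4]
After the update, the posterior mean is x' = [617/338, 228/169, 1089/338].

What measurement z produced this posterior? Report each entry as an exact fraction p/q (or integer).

x̄ = F·x = [19, 10, 12]
P̄ = F·P·Fᵀ + Q = [61 30 36; 30 25 24; 36 24 29]
S = H·P̄·Hᵀ + R = [338]
K = P̄·Hᵀ·S⁻¹ = [135/338; 34/169; 69/338]
x' − x̄ = [-5805/338, -1462/169, -2967/338] = K·y
y = (KᵀK)⁻¹·Kᵀ·(x' − x̄) = [-43]
z = y + H·x̄ = [-43] + [41] = [-2]

z = [-2]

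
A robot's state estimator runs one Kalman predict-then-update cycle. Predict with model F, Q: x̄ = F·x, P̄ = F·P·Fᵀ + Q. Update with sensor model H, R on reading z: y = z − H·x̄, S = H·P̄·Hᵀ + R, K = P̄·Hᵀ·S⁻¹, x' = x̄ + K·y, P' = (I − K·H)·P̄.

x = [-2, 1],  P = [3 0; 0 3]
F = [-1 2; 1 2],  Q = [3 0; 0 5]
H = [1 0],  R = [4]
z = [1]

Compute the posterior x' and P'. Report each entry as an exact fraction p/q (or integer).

x' = [17/11, -27/22]
P' = [36/11 18/11; 18/11 359/22]

x̄ = F·x = [4, 0]
P̄ = F·P·Fᵀ + Q = [18 9; 9 20]
y = z − H·x̄ = [-3]
S = H·P̄·Hᵀ + R = [22]
K = P̄·Hᵀ·S⁻¹ = [9/11; 9/22]
x' = x̄ + K·y = [17/11, -27/22]
P' = (I − K·H)·P̄ = [36/11 18/11; 18/11 359/22]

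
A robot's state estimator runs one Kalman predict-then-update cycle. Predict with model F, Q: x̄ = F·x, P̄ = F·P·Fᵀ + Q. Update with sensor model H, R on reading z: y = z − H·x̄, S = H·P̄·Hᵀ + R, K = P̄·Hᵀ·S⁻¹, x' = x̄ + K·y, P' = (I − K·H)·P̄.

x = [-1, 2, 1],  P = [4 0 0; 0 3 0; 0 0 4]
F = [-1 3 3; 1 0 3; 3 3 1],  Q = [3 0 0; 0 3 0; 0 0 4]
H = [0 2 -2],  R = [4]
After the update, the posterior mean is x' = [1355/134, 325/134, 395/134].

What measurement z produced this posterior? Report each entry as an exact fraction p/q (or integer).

x̄ = F·x = [10, 2, 4]
P̄ = F·P·Fᵀ + Q = [70 32 27; 32 43 24; 27 24 71]
S = H·P̄·Hᵀ + R = [268]
K = P̄·Hᵀ·S⁻¹ = [5/134; 19/134; -47/134]
x' − x̄ = [15/134, 57/134, -141/134] = K·y
y = (KᵀK)⁻¹·Kᵀ·(x' − x̄) = [3]
z = y + H·x̄ = [3] + [-4] = [-1]

z = [-1]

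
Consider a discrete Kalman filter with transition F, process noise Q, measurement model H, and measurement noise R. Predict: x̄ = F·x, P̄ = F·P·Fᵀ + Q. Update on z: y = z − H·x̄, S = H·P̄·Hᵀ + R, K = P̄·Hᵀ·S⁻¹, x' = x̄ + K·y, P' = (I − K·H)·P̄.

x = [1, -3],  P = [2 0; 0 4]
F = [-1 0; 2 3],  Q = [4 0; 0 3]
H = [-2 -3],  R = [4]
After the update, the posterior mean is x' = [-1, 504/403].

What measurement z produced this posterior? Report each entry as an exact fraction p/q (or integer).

x̄ = F·x = [-1, -7]
P̄ = F·P·Fᵀ + Q = [6 -4; -4 47]
S = H·P̄·Hᵀ + R = [403]
K = P̄·Hᵀ·S⁻¹ = [0; -133/403]
x' − x̄ = [0, 3325/403] = K·y
y = (KᵀK)⁻¹·Kᵀ·(x' − x̄) = [-25]
z = y + H·x̄ = [-25] + [23] = [-2]

z = [-2]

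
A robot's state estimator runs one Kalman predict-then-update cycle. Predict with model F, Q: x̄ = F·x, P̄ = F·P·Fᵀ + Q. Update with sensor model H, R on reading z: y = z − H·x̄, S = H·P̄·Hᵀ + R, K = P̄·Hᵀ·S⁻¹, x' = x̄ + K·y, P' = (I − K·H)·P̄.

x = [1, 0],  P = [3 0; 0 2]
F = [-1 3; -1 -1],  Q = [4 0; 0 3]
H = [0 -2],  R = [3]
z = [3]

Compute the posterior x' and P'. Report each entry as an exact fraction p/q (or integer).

x̄ = F·x = [-1, -1]
P̄ = F·P·Fᵀ + Q = [25 -3; -3 8]
y = z − H·x̄ = [1]
S = H·P̄·Hᵀ + R = [35]
K = P̄·Hᵀ·S⁻¹ = [6/35; -16/35]
x' = x̄ + K·y = [-29/35, -51/35]
P' = (I − K·H)·P̄ = [839/35 -9/35; -9/35 24/35]

x' = [-29/35, -51/35]
P' = [839/35 -9/35; -9/35 24/35]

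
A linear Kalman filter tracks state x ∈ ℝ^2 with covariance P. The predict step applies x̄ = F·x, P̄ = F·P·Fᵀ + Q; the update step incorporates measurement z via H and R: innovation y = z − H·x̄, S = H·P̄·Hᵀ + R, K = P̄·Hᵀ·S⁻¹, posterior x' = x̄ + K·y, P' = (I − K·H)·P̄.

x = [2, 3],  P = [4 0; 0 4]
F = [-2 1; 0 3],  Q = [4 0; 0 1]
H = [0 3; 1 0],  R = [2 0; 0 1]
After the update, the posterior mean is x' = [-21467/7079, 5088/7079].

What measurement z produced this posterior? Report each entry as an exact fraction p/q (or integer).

x̄ = F·x = [-1, 9]
P̄ = F·P·Fᵀ + Q = [24 12; 12 37]
S = H·P̄·Hᵀ + R = [335 36; 36 25]
K = P̄·Hᵀ·S⁻¹ = [36/7079 6744/7079; 2343/7079 24/7079]
x' − x̄ = [-14388/7079, -58623/7079] = K·y
y = (KᵀK)⁻¹·Kᵀ·(x' − x̄) = [-25, -2]
z = y + H·x̄ = [-25, -2] + [27, -1] = [2, -3]

z = [2, -3]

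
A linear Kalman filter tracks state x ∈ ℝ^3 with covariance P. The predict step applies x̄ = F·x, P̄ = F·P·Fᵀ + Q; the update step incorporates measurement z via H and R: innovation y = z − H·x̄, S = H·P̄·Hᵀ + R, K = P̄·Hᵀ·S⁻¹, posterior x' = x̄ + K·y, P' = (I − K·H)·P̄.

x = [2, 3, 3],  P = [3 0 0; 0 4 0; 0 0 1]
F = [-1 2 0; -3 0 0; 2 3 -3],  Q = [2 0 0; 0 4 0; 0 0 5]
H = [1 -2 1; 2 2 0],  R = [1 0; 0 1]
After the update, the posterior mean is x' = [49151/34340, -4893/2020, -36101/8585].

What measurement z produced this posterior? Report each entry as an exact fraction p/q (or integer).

z = [2, -2]

x̄ = F·x = [4, -6, 4]
P̄ = F·P·Fᵀ + Q = [21 9 18; 9 31 -18; 18 -18 62]
S = H·P̄·Hᵀ + R = [280 -100; -100 281]
K = P̄·Hᵀ·S⁻¹ = [11901/68680 945/3434; -703/4040 45/202; 8149/17170 290/1717]
x' − x̄ = [-88209/34340, 7227/2020, -70441/8585] = K·y
y = (KᵀK)⁻¹·Kᵀ·(x' − x̄) = [-18, 2]
z = y + H·x̄ = [-18, 2] + [20, -4] = [2, -2]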